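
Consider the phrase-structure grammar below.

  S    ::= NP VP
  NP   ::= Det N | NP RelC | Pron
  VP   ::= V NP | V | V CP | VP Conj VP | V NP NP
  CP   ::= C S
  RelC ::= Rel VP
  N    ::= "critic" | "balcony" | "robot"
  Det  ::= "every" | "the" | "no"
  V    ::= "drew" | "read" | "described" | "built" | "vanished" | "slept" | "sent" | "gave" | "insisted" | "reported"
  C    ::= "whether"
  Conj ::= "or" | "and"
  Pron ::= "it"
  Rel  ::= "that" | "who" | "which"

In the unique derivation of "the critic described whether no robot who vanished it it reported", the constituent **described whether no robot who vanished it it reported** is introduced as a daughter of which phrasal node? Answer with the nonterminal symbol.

S

S
  NP
    Det: the
    N: critic
  VP
    V: described
    CP
      C: whether
      S
        NP
          NP
            Det: no
            N: robot
          RelC
            Rel: who
            VP
              V: vanished
              NP
                Pron: it
              NP
                Pron: it
        VP
          V: reported
The span 'described whether no robot who vanished it it reported' is the VP node built by VP → V CP.
Its mother is the S built by S → NP VP.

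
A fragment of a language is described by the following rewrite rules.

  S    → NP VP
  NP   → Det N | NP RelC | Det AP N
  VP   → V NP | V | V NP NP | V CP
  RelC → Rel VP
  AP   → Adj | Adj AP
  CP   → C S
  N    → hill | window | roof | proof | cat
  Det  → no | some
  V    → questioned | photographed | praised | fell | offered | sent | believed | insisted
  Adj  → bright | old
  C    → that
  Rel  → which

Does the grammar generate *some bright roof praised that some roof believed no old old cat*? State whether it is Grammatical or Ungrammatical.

Grammatical

S
  NP
    Det: some
    AP
      Adj: bright
    N: roof
  VP
    V: praised
    CP
      C: that
      S
        NP
          Det: some
          N: roof
        VP
          V: believed
          NP
            Det: no
            AP
              Adj: old
              AP
                Adj: old
            N: cat
Each bracket corresponds to one application of a listed rule, so the string is derivable from S.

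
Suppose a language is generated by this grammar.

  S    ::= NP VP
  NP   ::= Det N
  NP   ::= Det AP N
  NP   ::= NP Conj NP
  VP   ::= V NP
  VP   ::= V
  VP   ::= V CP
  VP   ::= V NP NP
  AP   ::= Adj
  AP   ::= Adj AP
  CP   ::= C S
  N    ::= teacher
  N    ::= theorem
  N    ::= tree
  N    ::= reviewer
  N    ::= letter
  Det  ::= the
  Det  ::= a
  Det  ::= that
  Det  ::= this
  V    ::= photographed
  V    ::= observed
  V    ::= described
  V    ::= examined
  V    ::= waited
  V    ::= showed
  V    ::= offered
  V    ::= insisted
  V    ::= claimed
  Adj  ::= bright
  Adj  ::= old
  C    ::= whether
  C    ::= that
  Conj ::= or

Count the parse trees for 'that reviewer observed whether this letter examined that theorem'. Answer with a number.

[S [NP [Det that] [N reviewer]] [VP [V observed] [CP [C whether] [S [NP [Det this] [N letter]] [VP [V examined] [NP [Det that] [N theorem]]]]]]]
No rule offers an alternative attachment or grouping for any span, so this is the only derivation.

1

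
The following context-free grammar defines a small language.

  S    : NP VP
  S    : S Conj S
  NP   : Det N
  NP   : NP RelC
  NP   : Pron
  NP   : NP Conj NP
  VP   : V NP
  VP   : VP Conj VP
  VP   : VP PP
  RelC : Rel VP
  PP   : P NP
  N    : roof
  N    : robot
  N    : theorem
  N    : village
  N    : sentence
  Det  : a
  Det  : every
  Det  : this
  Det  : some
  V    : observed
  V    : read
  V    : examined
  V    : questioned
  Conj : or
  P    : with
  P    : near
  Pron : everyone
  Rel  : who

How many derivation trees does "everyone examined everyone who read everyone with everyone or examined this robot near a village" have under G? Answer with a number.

7

Two of the 7 distinct bracketings:
[S [NP [Pron everyone]] [VP [V examined] [NP [NP [Pron everyone]] [RelC [Rel who] [VP [VP [VP [V read] [NP [Pron everyone]]] [PP [P with] [NP [Pron everyone]]]] [Conj or] [VP [VP [V examined] [NP [Det this] [N robot]]] [PP [P near] [NP [Det a] [N village]]]]]]]]]
[S [NP [Pron everyone]] [VP [V examined] [NP [NP [Pron everyone]] [RelC [Rel who] [VP [VP [VP [VP [V read] [NP [Pron everyone]]] [PP [P with] [NP [Pron everyone]]]] [Conj or] [VP [V examined] [NP [Det this] [N robot]]]] [PP [P near] [NP [Det a] [N village]]]]]]]]
The trees differ in how a recursive rule is bracketed over the same span.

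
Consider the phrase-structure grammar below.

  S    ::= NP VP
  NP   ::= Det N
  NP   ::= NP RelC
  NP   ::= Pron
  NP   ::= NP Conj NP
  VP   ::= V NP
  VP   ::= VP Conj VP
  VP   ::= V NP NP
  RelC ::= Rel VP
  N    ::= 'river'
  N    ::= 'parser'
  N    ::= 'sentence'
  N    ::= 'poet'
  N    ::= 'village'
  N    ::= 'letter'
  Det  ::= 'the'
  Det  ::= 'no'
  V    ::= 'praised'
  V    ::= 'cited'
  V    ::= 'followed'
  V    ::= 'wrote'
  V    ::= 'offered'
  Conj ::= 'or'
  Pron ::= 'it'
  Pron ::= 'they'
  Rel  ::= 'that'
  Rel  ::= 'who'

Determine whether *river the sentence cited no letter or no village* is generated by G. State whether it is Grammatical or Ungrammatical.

Ungrammatical

For S → NP VP, no prefix of the string parses as an NP.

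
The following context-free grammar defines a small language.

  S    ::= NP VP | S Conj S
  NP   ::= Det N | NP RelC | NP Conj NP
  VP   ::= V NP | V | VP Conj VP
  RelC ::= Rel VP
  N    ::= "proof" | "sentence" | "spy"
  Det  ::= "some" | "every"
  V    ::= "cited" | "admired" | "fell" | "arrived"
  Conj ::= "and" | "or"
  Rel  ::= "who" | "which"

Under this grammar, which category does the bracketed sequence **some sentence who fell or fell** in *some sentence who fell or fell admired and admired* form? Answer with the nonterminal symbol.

NP

S
  NP
    NP
      Det: some
      N: sentence
    RelC
      Rel: who
      VP
        VP
          V: fell
        Conj: or
        VP
          V: fell
  VP
    VP
      V: admired
    Conj: and
    VP
      V: admired
The span 'some sentence who fell or fell' is the NP node built by NP → NP RelC.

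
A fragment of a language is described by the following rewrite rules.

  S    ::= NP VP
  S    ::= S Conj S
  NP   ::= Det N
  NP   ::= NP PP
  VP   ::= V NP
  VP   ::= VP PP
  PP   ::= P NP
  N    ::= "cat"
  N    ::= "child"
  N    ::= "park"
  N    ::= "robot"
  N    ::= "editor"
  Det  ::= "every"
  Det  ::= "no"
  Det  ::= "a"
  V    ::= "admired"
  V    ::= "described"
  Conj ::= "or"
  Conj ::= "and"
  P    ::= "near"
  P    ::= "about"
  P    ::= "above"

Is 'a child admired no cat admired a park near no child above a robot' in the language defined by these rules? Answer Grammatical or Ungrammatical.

For S → NP VP, the only prefix that parses as NP is 'a child', but the remainder 'admired no cat admired a park near no child above a robot' is not a VP under these rules. The alternative S rule S → S Conj S likewise has no satisfying split.

Ungrammatical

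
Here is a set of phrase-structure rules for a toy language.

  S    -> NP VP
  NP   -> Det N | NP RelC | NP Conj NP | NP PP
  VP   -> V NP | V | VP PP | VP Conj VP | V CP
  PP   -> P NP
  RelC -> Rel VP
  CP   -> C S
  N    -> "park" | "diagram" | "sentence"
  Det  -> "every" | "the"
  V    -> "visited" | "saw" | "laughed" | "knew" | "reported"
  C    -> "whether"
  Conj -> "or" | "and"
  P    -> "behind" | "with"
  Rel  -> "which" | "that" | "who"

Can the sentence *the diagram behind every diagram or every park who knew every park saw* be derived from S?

Grammatical

[S [NP [NP [NP [NP [Det the] [N diagram]] [PP [P behind] [NP [Det every] [N diagram]]]] [Conj or] [NP [Det every] [N park]]] [RelC [Rel who] [VP [V knew] [NP [Det every] [N park]]]]] [VP [V saw]]]
Each bracket corresponds to one application of a listed rule, so the string is derivable from S.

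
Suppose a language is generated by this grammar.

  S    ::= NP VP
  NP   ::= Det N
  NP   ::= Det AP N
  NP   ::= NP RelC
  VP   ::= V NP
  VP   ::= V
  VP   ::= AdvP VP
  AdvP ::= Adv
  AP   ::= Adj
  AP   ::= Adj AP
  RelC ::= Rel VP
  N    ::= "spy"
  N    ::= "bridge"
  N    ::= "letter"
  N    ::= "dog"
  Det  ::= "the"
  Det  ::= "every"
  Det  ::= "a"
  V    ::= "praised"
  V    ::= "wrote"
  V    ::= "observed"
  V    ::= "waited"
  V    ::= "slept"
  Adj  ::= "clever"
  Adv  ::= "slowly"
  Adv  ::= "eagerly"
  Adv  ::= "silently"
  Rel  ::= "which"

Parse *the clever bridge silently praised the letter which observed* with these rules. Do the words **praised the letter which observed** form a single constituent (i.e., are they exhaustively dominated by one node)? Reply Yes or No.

[S [NP [Det the] [AP [Adj clever]] [N bridge]] [VP [AdvP [Adv silently]] [VP [V praised] [NP [NP [Det the] [N letter]] [RelC [Rel which] [VP [V observed]]]]]]]
The words 'praised the letter which observed' are exhaustively dominated by a single VP node (built by VP → V NP), so they form a constituent.

Yes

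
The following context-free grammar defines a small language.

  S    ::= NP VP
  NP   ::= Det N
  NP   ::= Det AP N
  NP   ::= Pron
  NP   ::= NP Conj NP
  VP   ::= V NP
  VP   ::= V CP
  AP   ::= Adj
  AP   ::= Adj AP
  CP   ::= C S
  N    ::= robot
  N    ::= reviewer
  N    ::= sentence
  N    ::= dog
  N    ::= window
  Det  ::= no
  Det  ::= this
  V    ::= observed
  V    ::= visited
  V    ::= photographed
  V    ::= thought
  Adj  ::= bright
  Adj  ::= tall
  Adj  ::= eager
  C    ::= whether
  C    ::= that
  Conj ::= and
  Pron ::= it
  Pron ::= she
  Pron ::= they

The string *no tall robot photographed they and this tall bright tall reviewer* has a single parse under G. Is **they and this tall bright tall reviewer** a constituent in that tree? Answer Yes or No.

Yes

[S [NP [Det no] [AP [Adj tall]] [N robot]] [VP [V photographed] [NP [NP [Pron they]] [Conj and] [NP [Det this] [AP [Adj tall] [AP [Adj bright] [AP [Adj tall]]]] [N reviewer]]]]]
The words 'they and this tall bright tall reviewer' are exhaustively dominated by a single NP node (built by NP → NP Conj NP), so they form a constituent.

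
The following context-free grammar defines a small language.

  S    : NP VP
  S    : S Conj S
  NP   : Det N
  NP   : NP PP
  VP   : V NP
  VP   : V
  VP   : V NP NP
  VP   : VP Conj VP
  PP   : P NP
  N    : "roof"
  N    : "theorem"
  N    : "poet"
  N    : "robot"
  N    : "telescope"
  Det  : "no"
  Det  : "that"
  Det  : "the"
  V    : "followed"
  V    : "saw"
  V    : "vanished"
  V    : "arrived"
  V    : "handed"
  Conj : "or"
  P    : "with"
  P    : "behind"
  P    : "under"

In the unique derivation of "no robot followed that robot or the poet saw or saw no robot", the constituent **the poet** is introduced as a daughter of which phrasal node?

S

S
  S
    NP
      Det: no
      N: robot
    VP
      V: followed
      NP
        Det: that
        N: robot
  Conj: or
  S
    NP
      Det: the
      N: poet
    VP
      VP
        V: saw
      Conj: or
      VP
        V: saw
        NP
          Det: no
          N: robot
The span 'the poet' is the NP node built by NP → Det N.
Its mother is the S built by S → NP VP.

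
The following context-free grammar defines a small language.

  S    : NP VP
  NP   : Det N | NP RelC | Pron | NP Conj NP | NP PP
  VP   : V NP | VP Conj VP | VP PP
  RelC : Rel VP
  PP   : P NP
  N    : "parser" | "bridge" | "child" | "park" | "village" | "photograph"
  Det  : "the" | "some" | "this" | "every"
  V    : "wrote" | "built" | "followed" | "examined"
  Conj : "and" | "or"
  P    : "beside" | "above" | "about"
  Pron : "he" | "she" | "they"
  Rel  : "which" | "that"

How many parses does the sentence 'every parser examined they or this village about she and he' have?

Two of the 6 distinct bracketings:
[S [NP [Det every] [N parser]] [VP [V examined] [NP [NP [Pron they]] [Conj or] [NP [NP [NP [Det this] [N village]] [PP [P about] [NP [Pron she]]]] [Conj and] [NP [Pron he]]]]]]
[S [NP [Det every] [N parser]] [VP [V examined] [NP [NP [Pron they]] [Conj or] [NP [NP [Det this] [N village]] [PP [P about] [NP [NP [Pron she]] [Conj and] [NP [Pron he]]]]]]]]
The trees differ in how a recursive rule is bracketed over the same span.

6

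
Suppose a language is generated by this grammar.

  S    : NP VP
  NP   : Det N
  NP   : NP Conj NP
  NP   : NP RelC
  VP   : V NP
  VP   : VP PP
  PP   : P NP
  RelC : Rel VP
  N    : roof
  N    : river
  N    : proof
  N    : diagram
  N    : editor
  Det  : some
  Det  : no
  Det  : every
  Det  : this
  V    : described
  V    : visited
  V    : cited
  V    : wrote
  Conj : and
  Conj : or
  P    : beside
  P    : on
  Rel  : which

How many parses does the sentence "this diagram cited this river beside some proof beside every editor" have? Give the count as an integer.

[S [NP [Det this] [N diagram]] [VP [VP [VP [V cited] [NP [Det this] [N river]]] [PP [P beside] [NP [Det some] [N proof]]]] [PP [P beside] [NP [Det every] [N editor]]]]]
No rule offers an alternative attachment or grouping for any span, so this is the only derivation.

1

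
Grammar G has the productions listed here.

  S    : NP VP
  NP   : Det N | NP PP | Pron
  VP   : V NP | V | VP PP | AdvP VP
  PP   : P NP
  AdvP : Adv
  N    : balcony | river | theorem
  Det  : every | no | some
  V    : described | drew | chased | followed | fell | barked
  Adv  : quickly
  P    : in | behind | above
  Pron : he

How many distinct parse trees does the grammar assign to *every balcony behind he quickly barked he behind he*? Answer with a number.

Two of the 3 distinct bracketings:
[S [NP [NP [Det every] [N balcony]] [PP [P behind] [NP [Pron he]]]] [VP [VP [AdvP [Adv quickly]] [VP [V barked] [NP [Pron he]]]] [PP [P behind] [NP [Pron he]]]]]
[S [NP [NP [Det every] [N balcony]] [PP [P behind] [NP [Pron he]]]] [VP [AdvP [Adv quickly]] [VP [V barked] [NP [NP [Pron he]] [PP [P behind] [NP [Pron he]]]]]]]
The difference turns on whether VP → VP PP is used at the relevant span, versus an alternative expansion of VP.

3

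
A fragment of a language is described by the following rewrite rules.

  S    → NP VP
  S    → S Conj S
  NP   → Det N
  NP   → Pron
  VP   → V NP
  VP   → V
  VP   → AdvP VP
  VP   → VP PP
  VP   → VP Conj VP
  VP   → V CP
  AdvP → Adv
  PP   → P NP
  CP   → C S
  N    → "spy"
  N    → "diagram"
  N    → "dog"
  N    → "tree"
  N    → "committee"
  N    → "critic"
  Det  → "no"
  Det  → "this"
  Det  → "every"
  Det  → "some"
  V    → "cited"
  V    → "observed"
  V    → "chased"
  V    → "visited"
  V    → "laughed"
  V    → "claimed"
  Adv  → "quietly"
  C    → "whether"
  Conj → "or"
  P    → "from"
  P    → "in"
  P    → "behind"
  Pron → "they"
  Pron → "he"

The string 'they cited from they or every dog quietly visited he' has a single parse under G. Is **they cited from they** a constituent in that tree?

[S [S [NP [Pron they]] [VP [VP [V cited]] [PP [P from] [NP [Pron they]]]]] [Conj or] [S [NP [Det every] [N dog]] [VP [AdvP [Adv quietly]] [VP [V visited] [NP [Pron he]]]]]]
The words 'they cited from they' are exhaustively dominated by a single S node (built by S → NP VP), so they form a constituent.

Yes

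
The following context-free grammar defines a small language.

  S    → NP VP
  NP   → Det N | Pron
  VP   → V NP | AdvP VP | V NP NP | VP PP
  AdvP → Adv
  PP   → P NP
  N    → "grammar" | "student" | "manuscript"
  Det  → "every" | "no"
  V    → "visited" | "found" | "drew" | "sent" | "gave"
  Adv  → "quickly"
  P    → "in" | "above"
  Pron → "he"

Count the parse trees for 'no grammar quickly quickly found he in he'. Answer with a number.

Two of the 3 distinct bracketings:
[S [NP [Det no] [N grammar]] [VP [AdvP [Adv quickly]] [VP [AdvP [Adv quickly]] [VP [VP [V found] [NP [Pron he]]] [PP [P in] [NP [Pron he]]]]]]]
[S [NP [Det no] [N grammar]] [VP [AdvP [Adv quickly]] [VP [VP [AdvP [Adv quickly]] [VP [V found] [NP [Pron he]]]] [PP [P in] [NP [Pron he]]]]]]
The trees differ in how a recursive rule is bracketed over the same span.

3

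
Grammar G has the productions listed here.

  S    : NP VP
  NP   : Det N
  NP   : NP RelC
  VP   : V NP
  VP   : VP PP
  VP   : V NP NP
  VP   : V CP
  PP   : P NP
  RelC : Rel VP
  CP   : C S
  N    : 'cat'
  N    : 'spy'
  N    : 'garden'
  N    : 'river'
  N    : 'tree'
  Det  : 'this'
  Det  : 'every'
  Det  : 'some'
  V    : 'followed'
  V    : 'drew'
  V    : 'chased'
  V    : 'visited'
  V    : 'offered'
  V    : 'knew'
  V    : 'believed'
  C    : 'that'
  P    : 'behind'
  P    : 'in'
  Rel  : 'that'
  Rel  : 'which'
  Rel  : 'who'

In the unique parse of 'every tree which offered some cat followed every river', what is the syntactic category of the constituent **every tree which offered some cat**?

NP

[S [NP [NP [Det every] [N tree]] [RelC [Rel which] [VP [V offered] [NP [Det some] [N cat]]]]] [VP [V followed] [NP [Det every] [N river]]]]
The span 'every tree which offered some cat' is the NP node built by NP → NP RelC.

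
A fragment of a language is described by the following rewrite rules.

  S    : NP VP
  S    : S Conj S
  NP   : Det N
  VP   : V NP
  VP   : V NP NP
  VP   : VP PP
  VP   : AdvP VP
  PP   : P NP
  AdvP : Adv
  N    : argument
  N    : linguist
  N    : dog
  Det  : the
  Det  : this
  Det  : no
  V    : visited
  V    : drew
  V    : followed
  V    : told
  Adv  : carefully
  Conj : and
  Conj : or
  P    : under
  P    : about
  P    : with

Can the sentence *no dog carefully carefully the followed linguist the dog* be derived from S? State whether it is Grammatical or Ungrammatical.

Ungrammatical

An Adv word can never sit immediately before a Det word in any string this grammar generates, so the substring 'carefully the' rules out a derivation.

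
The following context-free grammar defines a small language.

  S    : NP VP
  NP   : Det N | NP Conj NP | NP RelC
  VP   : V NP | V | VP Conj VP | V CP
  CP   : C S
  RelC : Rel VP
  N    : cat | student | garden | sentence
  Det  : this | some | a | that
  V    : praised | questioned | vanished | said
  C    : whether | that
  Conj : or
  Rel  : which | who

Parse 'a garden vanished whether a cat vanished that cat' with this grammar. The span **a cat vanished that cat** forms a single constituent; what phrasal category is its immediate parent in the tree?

[S [NP [Det a] [N garden]] [VP [V vanished] [CP [C whether] [S [NP [Det a] [N cat]] [VP [V vanished] [NP [Det that] [N cat]]]]]]]
The span 'a cat vanished that cat' is the S node built by S → NP VP.
Its mother is the CP built by CP → C S.

CP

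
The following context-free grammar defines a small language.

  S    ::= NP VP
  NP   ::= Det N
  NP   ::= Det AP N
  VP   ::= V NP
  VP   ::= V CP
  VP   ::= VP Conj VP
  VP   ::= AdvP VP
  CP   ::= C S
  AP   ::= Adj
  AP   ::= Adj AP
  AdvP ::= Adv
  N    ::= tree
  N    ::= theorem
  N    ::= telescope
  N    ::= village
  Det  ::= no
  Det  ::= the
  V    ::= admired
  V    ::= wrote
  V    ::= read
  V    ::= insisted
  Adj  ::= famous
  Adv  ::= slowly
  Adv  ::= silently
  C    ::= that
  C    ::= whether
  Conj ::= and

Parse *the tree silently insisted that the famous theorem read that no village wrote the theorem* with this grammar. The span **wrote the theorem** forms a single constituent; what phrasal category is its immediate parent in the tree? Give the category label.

S

[S [NP [Det the] [N tree]] [VP [AdvP [Adv silently]] [VP [V insisted] [CP [C that] [S [NP [Det the] [AP [Adj famous]] [N theorem]] [VP [V read] [CP [C that] [S [NP [Det no] [N village]] [VP [V wrote] [NP [Det the] [N theorem]]]]]]]]]]]
The span 'wrote the theorem' is the VP node built by VP → V NP.
Its mother is the S built by S → NP VP.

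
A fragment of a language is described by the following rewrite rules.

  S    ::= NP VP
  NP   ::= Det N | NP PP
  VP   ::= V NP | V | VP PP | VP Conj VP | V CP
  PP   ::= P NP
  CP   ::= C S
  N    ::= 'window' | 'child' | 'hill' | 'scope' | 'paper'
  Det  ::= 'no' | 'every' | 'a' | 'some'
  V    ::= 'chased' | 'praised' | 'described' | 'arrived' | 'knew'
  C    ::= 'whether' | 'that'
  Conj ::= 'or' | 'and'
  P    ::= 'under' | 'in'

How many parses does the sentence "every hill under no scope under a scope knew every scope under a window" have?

4

Two of the 4 distinct bracketings:
[S [NP [NP [Det every] [N hill]] [PP [P under] [NP [NP [Det no] [N scope]] [PP [P under] [NP [Det a] [N scope]]]]]] [VP [V knew] [NP [NP [Det every] [N scope]] [PP [P under] [NP [Det a] [N window]]]]]]
[S [NP [NP [Det every] [N hill]] [PP [P under] [NP [NP [Det no] [N scope]] [PP [P under] [NP [Det a] [N scope]]]]]] [VP [VP [V knew] [NP [Det every] [N scope]]] [PP [P under] [NP [Det a] [N window]]]]]
The difference turns on whether VP → VP PP is used at the relevant span, versus an alternative expansion of VP.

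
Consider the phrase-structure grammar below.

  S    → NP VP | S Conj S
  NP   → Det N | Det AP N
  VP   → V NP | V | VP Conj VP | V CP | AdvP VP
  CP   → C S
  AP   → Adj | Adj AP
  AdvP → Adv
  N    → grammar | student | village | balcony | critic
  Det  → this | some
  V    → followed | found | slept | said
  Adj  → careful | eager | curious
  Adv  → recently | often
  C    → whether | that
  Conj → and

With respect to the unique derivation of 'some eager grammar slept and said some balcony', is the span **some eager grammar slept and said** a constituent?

[S [NP [Det some] [AP [Adj eager]] [N grammar]] [VP [VP [V slept]] [Conj and] [VP [V said] [NP [Det some] [N balcony]]]]]
The smallest constituent containing 'some eager grammar slept and said' is the S spanning 'some eager grammar slept and said some balcony'; no single node in the tree dominates exactly the given words.

No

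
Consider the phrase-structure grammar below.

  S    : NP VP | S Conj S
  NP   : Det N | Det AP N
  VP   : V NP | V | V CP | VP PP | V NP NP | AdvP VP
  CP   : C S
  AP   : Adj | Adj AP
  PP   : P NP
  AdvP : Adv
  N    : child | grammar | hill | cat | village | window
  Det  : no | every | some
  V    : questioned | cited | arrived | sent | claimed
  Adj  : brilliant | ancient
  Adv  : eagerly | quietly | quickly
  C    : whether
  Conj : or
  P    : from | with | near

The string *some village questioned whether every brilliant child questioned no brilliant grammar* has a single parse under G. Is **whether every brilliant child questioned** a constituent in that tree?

[S [NP [Det some] [N village]] [VP [V questioned] [CP [C whether] [S [NP [Det every] [AP [Adj brilliant]] [N child]] [VP [V questioned] [NP [Det no] [AP [Adj brilliant]] [N grammar]]]]]]]
The smallest constituent containing 'whether every brilliant child questioned' is the CP spanning 'whether every brilliant child questioned no brilliant grammar'; no single node in the tree dominates exactly the given words.

No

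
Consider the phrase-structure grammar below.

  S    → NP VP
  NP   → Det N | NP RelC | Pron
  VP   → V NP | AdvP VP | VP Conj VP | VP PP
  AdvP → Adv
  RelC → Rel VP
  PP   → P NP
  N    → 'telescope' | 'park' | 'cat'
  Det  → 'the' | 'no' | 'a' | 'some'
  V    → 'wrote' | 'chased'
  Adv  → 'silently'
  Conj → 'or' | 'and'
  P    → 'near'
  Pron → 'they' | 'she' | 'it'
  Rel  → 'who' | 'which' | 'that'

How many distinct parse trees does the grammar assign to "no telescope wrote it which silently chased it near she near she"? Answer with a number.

6

Two of the 6 distinct bracketings:
[S [NP [Det no] [N telescope]] [VP [V wrote] [NP [NP [Pron it]] [RelC [Rel which] [VP [AdvP [Adv silently]] [VP [VP [VP [V chased] [NP [Pron it]]] [PP [P near] [NP [Pron she]]]] [PP [P near] [NP [Pron she]]]]]]]]]
[S [NP [Det no] [N telescope]] [VP [V wrote] [NP [NP [Pron it]] [RelC [Rel which] [VP [VP [AdvP [Adv silently]] [VP [VP [V chased] [NP [Pron it]]] [PP [P near] [NP [Pron she]]]]] [PP [P near] [NP [Pron she]]]]]]]]
The trees differ in how a recursive rule is bracketed over the same span.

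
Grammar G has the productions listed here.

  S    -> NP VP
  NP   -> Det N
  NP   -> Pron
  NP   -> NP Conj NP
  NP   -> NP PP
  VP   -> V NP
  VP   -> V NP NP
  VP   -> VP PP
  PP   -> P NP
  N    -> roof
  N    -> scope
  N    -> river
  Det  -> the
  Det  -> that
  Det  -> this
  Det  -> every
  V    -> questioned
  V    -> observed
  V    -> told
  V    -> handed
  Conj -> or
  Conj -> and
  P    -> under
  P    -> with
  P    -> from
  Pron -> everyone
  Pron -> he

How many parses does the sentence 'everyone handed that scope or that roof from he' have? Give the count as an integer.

3

Two of the 3 distinct bracketings:
[S [NP [Pron everyone]] [VP [V handed] [NP [NP [Det that] [N scope]] [Conj or] [NP [NP [Det that] [N roof]] [PP [P from] [NP [Pron he]]]]]]]
[S [NP [Pron everyone]] [VP [V handed] [NP [NP [NP [Det that] [N scope]] [Conj or] [NP [Det that] [N roof]]] [PP [P from] [NP [Pron he]]]]]]
The trees differ in how a recursive rule is bracketed over the same span.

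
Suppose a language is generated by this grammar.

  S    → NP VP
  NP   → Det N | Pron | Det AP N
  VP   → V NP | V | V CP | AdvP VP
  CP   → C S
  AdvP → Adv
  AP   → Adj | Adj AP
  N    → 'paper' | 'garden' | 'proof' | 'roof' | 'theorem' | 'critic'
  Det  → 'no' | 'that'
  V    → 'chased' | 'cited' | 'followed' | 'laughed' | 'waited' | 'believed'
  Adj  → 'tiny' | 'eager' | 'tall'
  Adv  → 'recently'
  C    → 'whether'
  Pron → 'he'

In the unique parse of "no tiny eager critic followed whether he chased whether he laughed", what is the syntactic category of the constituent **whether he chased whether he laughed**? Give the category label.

S
  NP
    Det: no
    AP
      Adj: tiny
      AP
        Adj: eager
    N: critic
  VP
    V: followed
    CP
      C: whether
      S
        NP
          Pron: he
        VP
          V: chased
          CP
            C: whether
            S
              NP
                Pron: he
              VP
                V: laughed
The span 'whether he chased whether he laughed' is the CP node built by CP → C S.

CP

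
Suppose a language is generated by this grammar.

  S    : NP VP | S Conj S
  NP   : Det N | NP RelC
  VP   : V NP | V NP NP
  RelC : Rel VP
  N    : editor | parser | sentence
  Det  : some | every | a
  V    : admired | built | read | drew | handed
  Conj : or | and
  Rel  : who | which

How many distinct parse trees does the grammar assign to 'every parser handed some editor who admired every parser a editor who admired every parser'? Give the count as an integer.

3

Two of the 3 distinct bracketings:
[S [NP [Det every] [N parser]] [VP [V handed] [NP [NP [Det some] [N editor]] [RelC [Rel who] [VP [V admired] [NP [Det every] [N parser]] [NP [NP [Det a] [N editor]] [RelC [Rel who] [VP [V admired] [NP [Det every] [N parser]]]]]]]]]]
[S [NP [Det every] [N parser]] [VP [V handed] [NP [NP [NP [Det some] [N editor]] [RelC [Rel who] [VP [V admired] [NP [Det every] [N parser]] [NP [Det a] [N editor]]]]] [RelC [Rel who] [VP [V admired] [NP [Det every] [N parser]]]]]]]
The trees differ in how a recursive rule is bracketed over the same span.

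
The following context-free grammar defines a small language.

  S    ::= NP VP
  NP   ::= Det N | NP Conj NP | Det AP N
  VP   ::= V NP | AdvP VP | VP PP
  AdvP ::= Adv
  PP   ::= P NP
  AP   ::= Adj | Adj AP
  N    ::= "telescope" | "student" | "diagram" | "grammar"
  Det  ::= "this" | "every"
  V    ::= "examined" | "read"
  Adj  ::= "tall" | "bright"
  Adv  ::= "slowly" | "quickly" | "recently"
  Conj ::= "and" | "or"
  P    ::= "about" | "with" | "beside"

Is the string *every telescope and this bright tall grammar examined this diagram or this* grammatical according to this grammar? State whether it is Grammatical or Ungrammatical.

For S → NP VP, every NP-prefix leaves a non-VP remainder: after 'every telescope' the remainder is not a VP; after 'every telescope and this bright tall grammar' the remainder is not a VP.

Ungrammatical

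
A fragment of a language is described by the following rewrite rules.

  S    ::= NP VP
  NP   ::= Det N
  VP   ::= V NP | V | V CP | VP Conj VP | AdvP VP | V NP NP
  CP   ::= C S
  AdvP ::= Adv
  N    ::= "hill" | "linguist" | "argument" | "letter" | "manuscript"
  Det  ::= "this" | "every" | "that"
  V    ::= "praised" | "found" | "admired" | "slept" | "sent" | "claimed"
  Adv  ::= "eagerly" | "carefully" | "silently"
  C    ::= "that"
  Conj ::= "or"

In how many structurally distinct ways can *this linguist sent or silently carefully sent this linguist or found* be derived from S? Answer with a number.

4

Two of the 4 distinct bracketings:
[S [NP [Det this] [N linguist]] [VP [VP [V sent]] [Conj or] [VP [VP [AdvP [Adv silently]] [VP [AdvP [Adv carefully]] [VP [V sent] [NP [Det this] [N linguist]]]]] [Conj or] [VP [V found]]]]]
[S [NP [Det this] [N linguist]] [VP [VP [V sent]] [Conj or] [VP [AdvP [Adv silently]] [VP [VP [AdvP [Adv carefully]] [VP [V sent] [NP [Det this] [N linguist]]]] [Conj or] [VP [V found]]]]]]
The trees differ in how a recursive rule is bracketed over the same span.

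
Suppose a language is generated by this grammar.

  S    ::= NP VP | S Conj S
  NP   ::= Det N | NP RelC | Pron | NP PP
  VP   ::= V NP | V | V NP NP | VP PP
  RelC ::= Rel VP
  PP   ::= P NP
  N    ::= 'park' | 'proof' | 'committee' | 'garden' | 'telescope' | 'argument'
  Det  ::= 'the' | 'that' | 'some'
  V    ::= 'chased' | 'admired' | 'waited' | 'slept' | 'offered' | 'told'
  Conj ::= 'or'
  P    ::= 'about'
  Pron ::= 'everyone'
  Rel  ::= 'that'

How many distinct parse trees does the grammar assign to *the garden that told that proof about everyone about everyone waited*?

9

Two of the 9 distinct bracketings:
[S [NP [NP [Det the] [N garden]] [RelC [Rel that] [VP [V told] [NP [NP [Det that] [N proof]] [PP [P about] [NP [NP [Pron everyone]] [PP [P about] [NP [Pron everyone]]]]]]]]] [VP [V waited]]]
[S [NP [NP [Det the] [N garden]] [RelC [Rel that] [VP [V told] [NP [NP [NP [Det that] [N proof]] [PP [P about] [NP [Pron everyone]]]] [PP [P about] [NP [Pron everyone]]]]]]] [VP [V waited]]]
The trees differ in how a recursive rule is bracketed over the same span.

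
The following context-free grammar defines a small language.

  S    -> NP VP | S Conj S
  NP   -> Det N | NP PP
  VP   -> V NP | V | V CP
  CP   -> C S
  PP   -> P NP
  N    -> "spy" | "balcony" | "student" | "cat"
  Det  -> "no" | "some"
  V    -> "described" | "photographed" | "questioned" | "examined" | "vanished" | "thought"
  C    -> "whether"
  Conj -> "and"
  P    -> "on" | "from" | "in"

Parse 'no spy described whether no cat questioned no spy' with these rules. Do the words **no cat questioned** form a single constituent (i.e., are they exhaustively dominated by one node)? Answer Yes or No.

[S [NP [Det no] [N spy]] [VP [V described] [CP [C whether] [S [NP [Det no] [N cat]] [VP [V questioned] [NP [Det no] [N spy]]]]]]]
The smallest constituent containing 'no cat questioned' is the S spanning 'no cat questioned no spy'; no single node in the tree dominates exactly the given words.

No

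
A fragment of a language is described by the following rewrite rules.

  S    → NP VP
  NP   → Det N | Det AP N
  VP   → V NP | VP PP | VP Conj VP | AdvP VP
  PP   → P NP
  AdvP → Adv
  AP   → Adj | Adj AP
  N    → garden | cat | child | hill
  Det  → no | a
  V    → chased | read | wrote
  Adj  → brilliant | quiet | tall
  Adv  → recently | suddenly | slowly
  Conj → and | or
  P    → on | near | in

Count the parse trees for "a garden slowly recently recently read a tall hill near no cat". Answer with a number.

4

Two of the 4 distinct bracketings:
[S [NP [Det a] [N garden]] [VP [VP [AdvP [Adv slowly]] [VP [AdvP [Adv recently]] [VP [AdvP [Adv recently]] [VP [V read] [NP [Det a] [AP [Adj tall]] [N hill]]]]]] [PP [P near] [NP [Det no] [N cat]]]]]
[S [NP [Det a] [N garden]] [VP [AdvP [Adv slowly]] [VP [VP [AdvP [Adv recently]] [VP [AdvP [Adv recently]] [VP [V read] [NP [Det a] [AP [Adj tall]] [N hill]]]]] [PP [P near] [NP [Det no] [N cat]]]]]]
The trees differ in how a recursive rule is bracketed over the same span.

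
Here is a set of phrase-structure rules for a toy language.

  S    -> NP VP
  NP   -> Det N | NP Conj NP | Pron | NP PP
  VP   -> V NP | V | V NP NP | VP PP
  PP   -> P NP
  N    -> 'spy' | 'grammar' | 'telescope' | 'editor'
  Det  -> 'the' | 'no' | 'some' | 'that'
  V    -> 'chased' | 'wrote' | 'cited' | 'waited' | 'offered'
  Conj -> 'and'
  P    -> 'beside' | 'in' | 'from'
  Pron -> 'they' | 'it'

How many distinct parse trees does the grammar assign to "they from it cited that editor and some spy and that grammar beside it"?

Two of the 7 distinct bracketings:
[S [NP [NP [Pron they]] [PP [P from] [NP [Pron it]]]] [VP [V cited] [NP [NP [Det that] [N editor]] [Conj and] [NP [NP [Det some] [N spy]] [Conj and] [NP [NP [Det that] [N grammar]] [PP [P beside] [NP [Pron it]]]]]]]]
[S [NP [NP [Pron they]] [PP [P from] [NP [Pron it]]]] [VP [V cited] [NP [NP [Det that] [N editor]] [Conj and] [NP [NP [NP [Det some] [N spy]] [Conj and] [NP [Det that] [N grammar]]] [PP [P beside] [NP [Pron it]]]]]]]
The trees differ in how a recursive rule is bracketed over the same span.

7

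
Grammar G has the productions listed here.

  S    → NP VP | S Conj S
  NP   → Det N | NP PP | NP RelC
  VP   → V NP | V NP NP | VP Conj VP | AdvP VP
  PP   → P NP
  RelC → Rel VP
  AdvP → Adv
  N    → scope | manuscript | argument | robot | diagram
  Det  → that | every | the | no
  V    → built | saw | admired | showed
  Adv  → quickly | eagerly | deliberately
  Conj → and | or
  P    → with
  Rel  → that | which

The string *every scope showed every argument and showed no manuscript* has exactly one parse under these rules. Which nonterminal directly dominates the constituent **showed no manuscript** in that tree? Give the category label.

S
  NP
    Det: every
    N: scope
  VP
    VP
      V: showed
      NP
        Det: every
        N: argument
    Conj: and
    VP
      V: showed
      NP
        Det: no
        N: manuscript
The span 'showed no manuscript' is the VP node built by VP → V NP.
Its mother is the VP built by VP → VP Conj VP.

VP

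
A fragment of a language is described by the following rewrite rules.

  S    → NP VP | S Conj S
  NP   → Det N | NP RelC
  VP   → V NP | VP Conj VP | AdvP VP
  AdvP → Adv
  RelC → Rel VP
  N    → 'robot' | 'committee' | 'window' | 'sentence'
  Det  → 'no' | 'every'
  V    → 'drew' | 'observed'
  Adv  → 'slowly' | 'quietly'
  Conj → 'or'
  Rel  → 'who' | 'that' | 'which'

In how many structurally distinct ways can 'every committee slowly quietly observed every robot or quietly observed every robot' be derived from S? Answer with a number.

3

Two of the 3 distinct bracketings:
[S [NP [Det every] [N committee]] [VP [VP [AdvP [Adv slowly]] [VP [AdvP [Adv quietly]] [VP [V observed] [NP [Det every] [N robot]]]]] [Conj or] [VP [AdvP [Adv quietly]] [VP [V observed] [NP [Det every] [N robot]]]]]]
[S [NP [Det every] [N committee]] [VP [AdvP [Adv slowly]] [VP [VP [AdvP [Adv quietly]] [VP [V observed] [NP [Det every] [N robot]]]] [Conj or] [VP [AdvP [Adv quietly]] [VP [V observed] [NP [Det every] [N robot]]]]]]]
The trees differ in how a recursive rule is bracketed over the same span.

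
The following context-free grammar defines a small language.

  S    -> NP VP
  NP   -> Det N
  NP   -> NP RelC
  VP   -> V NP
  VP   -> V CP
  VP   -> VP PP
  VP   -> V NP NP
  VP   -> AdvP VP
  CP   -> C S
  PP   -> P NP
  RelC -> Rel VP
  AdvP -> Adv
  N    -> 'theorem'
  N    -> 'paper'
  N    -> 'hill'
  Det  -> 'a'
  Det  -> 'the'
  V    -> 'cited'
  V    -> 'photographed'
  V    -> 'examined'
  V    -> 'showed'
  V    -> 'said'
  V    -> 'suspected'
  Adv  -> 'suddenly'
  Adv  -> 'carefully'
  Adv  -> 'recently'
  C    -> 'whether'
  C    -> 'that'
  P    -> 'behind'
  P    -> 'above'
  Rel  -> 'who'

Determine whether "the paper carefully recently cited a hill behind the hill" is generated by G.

Grammatical

S
  NP
    Det: the
    N: paper
  VP
    VP
      AdvP
        Adv: carefully
      VP
        AdvP
          Adv: recently
        VP
          V: cited
          NP
            Det: a
            N: hill
    PP
      P: behind
      NP
        Det: the
        N: hill
The bracketing above is licensed at every node by one of the given productions, with S at the root.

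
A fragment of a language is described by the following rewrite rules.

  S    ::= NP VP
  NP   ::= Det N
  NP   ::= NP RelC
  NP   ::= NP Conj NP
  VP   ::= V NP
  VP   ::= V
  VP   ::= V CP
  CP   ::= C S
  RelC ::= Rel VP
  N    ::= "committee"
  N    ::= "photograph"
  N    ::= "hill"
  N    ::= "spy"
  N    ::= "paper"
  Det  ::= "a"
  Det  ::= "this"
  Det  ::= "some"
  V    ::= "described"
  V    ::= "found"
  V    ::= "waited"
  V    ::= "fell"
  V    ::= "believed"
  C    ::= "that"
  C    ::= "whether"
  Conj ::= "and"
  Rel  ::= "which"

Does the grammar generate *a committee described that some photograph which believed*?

For S → NP VP, the only prefix that parses as NP is 'a committee', but the remainder 'described that some photograph which believed' is not a VP under these rules.

Ungrammatical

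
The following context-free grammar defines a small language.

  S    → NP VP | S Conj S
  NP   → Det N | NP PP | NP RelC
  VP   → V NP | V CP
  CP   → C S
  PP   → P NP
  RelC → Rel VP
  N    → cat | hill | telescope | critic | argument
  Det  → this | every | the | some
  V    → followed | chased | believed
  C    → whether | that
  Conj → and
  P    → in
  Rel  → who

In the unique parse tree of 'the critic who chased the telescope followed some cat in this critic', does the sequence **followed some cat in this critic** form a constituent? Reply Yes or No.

Yes

[S [NP [NP [Det the] [N critic]] [RelC [Rel who] [VP [V chased] [NP [Det the] [N telescope]]]]] [VP [V followed] [NP [NP [Det some] [N cat]] [PP [P in] [NP [Det this] [N critic]]]]]]
The words 'followed some cat in this critic' are exhaustively dominated by a single VP node (built by VP → V NP), so they form a constituent.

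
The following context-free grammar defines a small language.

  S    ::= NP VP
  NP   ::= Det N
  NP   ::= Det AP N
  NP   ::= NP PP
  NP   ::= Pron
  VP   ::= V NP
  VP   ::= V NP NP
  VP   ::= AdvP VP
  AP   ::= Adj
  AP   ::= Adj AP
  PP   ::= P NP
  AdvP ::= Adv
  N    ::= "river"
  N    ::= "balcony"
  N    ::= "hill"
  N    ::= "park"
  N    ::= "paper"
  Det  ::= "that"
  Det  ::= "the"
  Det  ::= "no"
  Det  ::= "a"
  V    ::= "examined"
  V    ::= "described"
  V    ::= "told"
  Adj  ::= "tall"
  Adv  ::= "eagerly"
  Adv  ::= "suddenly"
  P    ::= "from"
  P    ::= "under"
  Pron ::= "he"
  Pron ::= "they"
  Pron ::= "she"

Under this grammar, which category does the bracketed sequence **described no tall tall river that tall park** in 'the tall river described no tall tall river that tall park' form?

S
  NP
    Det: the
    AP
      Adj: tall
    N: river
  VP
    V: described
    NP
      Det: no
      AP
        Adj: tall
        AP
          Adj: tall
      N: river
    NP
      Det: that
      AP
        Adj: tall
      N: park
The span 'described no tall tall river that tall park' is the VP node built by VP → V NP NP.

VP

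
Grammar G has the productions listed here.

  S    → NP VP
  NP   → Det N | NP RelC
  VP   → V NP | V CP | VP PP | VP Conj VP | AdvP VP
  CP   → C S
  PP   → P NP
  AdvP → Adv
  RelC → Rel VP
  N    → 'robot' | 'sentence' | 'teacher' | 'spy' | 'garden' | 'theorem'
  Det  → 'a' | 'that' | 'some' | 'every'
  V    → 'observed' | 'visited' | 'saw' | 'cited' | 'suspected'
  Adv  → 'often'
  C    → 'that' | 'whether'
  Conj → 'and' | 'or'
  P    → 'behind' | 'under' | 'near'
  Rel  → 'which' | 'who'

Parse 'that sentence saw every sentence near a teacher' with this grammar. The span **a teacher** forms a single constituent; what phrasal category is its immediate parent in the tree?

[S [NP [Det that] [N sentence]] [VP [VP [V saw] [NP [Det every] [N sentence]]] [PP [P near] [NP [Det a] [N teacher]]]]]
The span 'a teacher' is the NP node built by NP → Det N.
Its mother is the PP built by PP → P NP.

PP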